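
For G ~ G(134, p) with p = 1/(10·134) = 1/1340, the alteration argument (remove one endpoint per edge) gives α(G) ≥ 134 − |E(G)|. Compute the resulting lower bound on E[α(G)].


E[|E(G)|] = C(134, 2)·p = 8911 · (1/1340) = 133/20.
E[α(G)] ≥ n − E[|E(G)|] = 134 − 133/20 = 2547/20.
Numerically: ≈ 127.35000.
(This is only a lower bound; the true E[α(G)] may be larger.)

E[α(G)] ≥ 2547/20 ≈ 127.35000.


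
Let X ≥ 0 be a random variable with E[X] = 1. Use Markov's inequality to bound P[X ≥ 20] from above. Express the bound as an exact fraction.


μ = E[X] = 1, a = 20.
Markov: P[X ≥ 20] ≤ μ/a = (1)/20 = 1/20.
Numerically: ≈ 0.050.
(Since a = 20 > μ = 1.000, the bound 1/20 is < 1 and informative.)

P[X ≥ 20] ≤ 1/20 ≈ 0.050.


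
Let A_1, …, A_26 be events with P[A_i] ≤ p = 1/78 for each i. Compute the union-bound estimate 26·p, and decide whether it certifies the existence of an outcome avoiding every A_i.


Union bound: P[∪_{i=1}^{26} A_i] ≤ Σ_i P[A_i] ≤ 26·p = 26·(1/78) = 1/3.
Numerically: 1/3 ≈ 0.333333.
Is 1/3 < 1? YES.
Since P[∪ A_i] ≤ 1/3 < 1, the complement has P[∩ A_i^c] ≥ 1 − 1/3 = 2/3 > 0, so some outcome avoids every A_i.

26·p = 1/3 ≈ 0.333333; existence CERTIFIED by the union bound.


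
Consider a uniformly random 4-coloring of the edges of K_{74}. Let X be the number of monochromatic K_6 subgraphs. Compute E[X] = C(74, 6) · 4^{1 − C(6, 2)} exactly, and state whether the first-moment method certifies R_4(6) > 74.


E[X] = C(74, 6) · 4^{1 − 15} = 185250786 · 4^{−14} = 185250786/268435456.
As a reduced fraction: E[X] = 92625393/134217728 ≈ 0.6901.
Is E[X] < 1? YES.
Since E[X] < 1, there exists a 4-coloring of K_{74} with no monochromatic K_6; hence R_4(6) > 74.

E[X] = 92625393/134217728 ≈ 0.6901; E[X] < 1, so R_4(6) > 74.


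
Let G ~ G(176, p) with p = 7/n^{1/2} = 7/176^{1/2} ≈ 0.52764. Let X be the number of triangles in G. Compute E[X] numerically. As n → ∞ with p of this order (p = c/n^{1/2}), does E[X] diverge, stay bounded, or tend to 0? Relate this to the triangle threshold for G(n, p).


Number of potential triangles: C(176, 3) = 893200.
Each occurs with probability p³ ≈ (0.52764)³ ≈ 1.4690112e-01.
By linearity: E[X] = C(176, 3)·p³ ≈ 893200 · 1.4690112e-01 ≈ 131212.08382.
Since α = 1/2 < 1, p = c/n^{1/2} ≫ 1/n is above the triangle threshold p ~ 1/n. Asymptotically E[X] ~ (c³/6)·n^{3(1−α)} = (7³/6)·n^{1.5} → ∞; triangles are abundant w.h.p.

E[X] ≈ 131212.08382; in regime p = Θ(1/n^{1/2}) E[X] diverges (above the triangle threshold p ~ 1/n).


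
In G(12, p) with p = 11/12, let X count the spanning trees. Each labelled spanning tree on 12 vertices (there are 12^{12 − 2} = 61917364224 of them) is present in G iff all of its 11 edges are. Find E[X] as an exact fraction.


K_12 has 12^{12 − 2} = 61917364224 labelled spanning trees.
For each such spanning tree H, let X_H = 1 if all 11 edges of H are present in G. Then P[X_H = 1] = p^{11} = (11/12)^{11} = 285311670611/743008370688.
By linearity: E[X] = Σ_H E[X_H] = 61917364224 · p^{11} = 61917364224 · 285311670611/743008370688 = 285311670611/12.
Numerically: E[X] ≈ 2.3776e+10.

E[X] = 61917364224 · (11/12)^{11} = 285311670611/12 ≈ 2.3776e+10.


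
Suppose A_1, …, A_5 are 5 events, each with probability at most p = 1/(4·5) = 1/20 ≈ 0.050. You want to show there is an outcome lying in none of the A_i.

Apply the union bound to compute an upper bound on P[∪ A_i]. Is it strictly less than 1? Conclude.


Union bound: P[∪_{i=1}^{5} A_i] ≤ Σ_i P[A_i] ≤ 5·p = 5·(1/20) = 1/4.
Numerically: 1/4 ≈ 0.250.
Is 1/4 < 1? YES.
Since P[∪ A_i] ≤ 1/4 < 1, the complement has P[∩ A_i^c] ≥ 1 − 1/4 = 3/4 > 0, so some outcome avoids every A_i.

5·p = 1/4 ≈ 0.250; existence CERTIFIED by the union bound.


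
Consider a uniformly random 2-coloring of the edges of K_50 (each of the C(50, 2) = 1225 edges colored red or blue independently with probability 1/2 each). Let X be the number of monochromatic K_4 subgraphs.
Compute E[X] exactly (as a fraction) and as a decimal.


Let X = Σ_S X_S over the C(50, 4) = 230300 subsets S of size 4, where X_S = 1 if the K_4 on S is monochromatic.
For a fixed S, the K_4 on S has C(4, 2) = 6 edges. P[all 6 edges red] = (1/2)^6, and likewise for blue, so P[monochromatic] = 2·(1/2)^6 = 2^{1 − 6} = 1/32.
By linearity of expectation: E[X] = C(50, 4) · 2^{1 − 6} = 230300 · 1/32 = 57575/8.
Numerically: E[X] ≈ 7196.8750.

E[X] = C(50,4)·2^(1−C(4,2)) = 57575/8 ≈ 7196.8750.


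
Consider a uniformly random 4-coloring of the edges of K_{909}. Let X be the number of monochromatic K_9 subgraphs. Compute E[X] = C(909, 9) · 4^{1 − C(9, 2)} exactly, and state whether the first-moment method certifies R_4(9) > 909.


E[X] = C(909, 9) · 4^{1 − 36} = 1122169012923711463931 · 4^{−35} = 1122169012923711463931/1180591620717411303424.
As a reduced fraction: E[X] = 1122169012923711463931/1180591620717411303424 ≈ 0.95051.
Is E[X] < 1? YES.
Since E[X] < 1, there exists a 4-coloring of K_{909} with no monochromatic K_9; hence R_4(9) > 909.

E[X] = 1122169012923711463931/1180591620717411303424 ≈ 0.95051; E[X] < 1, so R_4(9) > 909.


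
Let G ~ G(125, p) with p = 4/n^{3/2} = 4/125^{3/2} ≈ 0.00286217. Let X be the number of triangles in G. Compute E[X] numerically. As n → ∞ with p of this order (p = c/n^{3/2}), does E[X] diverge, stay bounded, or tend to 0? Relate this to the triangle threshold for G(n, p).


Number of potential triangles: C(125, 3) = 317750.
Each occurs with probability p³ ≈ (0.00286217)³ ≈ 2.34468722e-08.
By linearity: E[X] = C(125, 3)·p³ ≈ 317750 · 2.34468722e-08 ≈ 0.007450.
Since α = 3/2 > 1, p = c/n^{3/2} = o(1/n) is below the triangle threshold p ~ 1/n. Asymptotically E[X] ~ (c³/6)·n^{3(1−α)} = (4³/6)·n^{-1.5} → 0, so by Markov's inequality G has no triangles w.h.p.

E[X] ≈ 0.007450; in regime p = Θ(1/n^{3/2}) E[X] tends to 0 (below the triangle threshold p ~ 1/n).


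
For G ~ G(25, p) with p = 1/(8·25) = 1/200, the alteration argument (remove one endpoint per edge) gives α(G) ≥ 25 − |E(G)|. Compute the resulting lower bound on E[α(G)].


E[|E(G)|] = C(25, 2)·p = 300 · (1/200) = 3/2.
E[α(G)] ≥ n − E[|E(G)|] = 25 − 3/2 = 47/2.
Numerically: ≈ 23.50000.
(This is only a lower bound; the true E[α(G)] may be larger.)

E[α(G)] ≥ 47/2 ≈ 23.50000.


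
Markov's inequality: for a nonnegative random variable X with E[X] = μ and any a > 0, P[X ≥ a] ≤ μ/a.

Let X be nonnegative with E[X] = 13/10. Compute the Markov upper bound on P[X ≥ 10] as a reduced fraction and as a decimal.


μ = E[X] = 13/10, a = 10.
Markov: P[X ≥ 10] ≤ μ/a = (13/10)/10 = 13/100.
Numerically: ≈ 0.130000.
(Since a = 10 > μ = 1.300000, the bound 13/100 is < 1 and informative.)

P[X ≥ 10] ≤ 13/100 ≈ 0.130000.


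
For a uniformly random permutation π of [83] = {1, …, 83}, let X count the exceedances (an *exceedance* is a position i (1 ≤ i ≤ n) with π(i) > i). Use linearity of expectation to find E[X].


Write X = Σ_{i=1}^{83} X_i, where X_i = 1_{π(i) > i}.
For each fixed i, π(i) is uniform over {1, …, 83} (marginal of a uniform permutation), so P[π(i) > i] = (n − i)/n. Summing: Σ_{i=1}^{83} (n − i)/n = (0 + 1 + … + 82)/83 = 83(83 − 1)/(2·83) = (83 − 1)/2.
Hence E[X] = Σ_{i=1}^{83} (83 − i)/83 = 41 ≈ 41.000.

E[X] = 41 = 41.000.


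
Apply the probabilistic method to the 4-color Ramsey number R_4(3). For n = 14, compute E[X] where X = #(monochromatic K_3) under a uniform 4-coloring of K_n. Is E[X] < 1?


E[X] = C(14, 3) · 4^{1 − 3} = 364 · 4^{−2} = 364/16.
As a reduced fraction: E[X] = 91/4 ≈ 22.750.
Is E[X] < 1? NO.
Since E[X] ≥ 1, the first-moment bound is inconclusive at n = 14; it does NOT by itself certify R_4(3) > 14.

E[X] = 91/4 ≈ 22.750; E[X] ≥ 1; first-moment method inconclusive here.


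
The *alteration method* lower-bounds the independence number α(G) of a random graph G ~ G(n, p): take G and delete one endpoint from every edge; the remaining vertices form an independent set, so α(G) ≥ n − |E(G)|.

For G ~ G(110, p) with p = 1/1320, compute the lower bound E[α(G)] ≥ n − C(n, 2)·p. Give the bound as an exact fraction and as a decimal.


E[|E(G)|] = C(110, 2)·p = 5995 · (1/1320) = 109/24.
E[α(G)] ≥ n − E[|E(G)|] = 110 − 109/24 = 2531/24.
Numerically: ≈ 105.458333.
(This is only a lower bound; the true E[α(G)] may be larger.)

E[α(G)] ≥ 2531/24 ≈ 105.458333.


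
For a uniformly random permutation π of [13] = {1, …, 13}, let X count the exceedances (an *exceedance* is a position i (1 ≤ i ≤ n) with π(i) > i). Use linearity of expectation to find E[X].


Write X = Σ_{i=1}^{13} X_i, where X_i = 1_{π(i) > i}.
For each fixed i, π(i) is uniform over {1, …, 13} (marginal of a uniform permutation), so P[π(i) > i] = (n − i)/n. Summing: Σ_{i=1}^{13} (n − i)/n = (0 + 1 + … + 12)/13 = 13(13 − 1)/(2·13) = (13 − 1)/2.
Hence E[X] = Σ_{i=1}^{13} (13 − i)/13 = 6 ≈ 6.000.

E[X] = 6 = 6.000.


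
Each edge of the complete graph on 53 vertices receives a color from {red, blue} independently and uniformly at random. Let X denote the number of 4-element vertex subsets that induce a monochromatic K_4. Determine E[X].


Let X = Σ_S X_S over the C(53, 4) = 292825 subsets S of size 4, where X_S = 1 if the K_4 on S is monochromatic.
For a fixed S, the K_4 on S has C(4, 2) = 6 edges. P[all 6 edges red] = (1/2)^6, and likewise for blue, so P[monochromatic] = 2·(1/2)^6 = 2^{1 − 6} = 1/32.
By linearity of expectation: E[X] = C(53, 4) · 2^{1 − 6} = 292825 · 1/32 = 292825/32.
Numerically: E[X] ≈ 9150.7812.

E[X] = C(53,4)·2^(1−C(4,2)) = 292825/32 ≈ 9150.7812.


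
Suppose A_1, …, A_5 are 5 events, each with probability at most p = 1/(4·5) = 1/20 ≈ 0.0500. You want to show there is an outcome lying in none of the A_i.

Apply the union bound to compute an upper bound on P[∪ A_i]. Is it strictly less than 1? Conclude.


Union bound: P[∪_{i=1}^{5} A_i] ≤ Σ_i P[A_i] ≤ 5·p = 5·(1/20) = 1/4.
Numerically: 1/4 ≈ 0.2500.
Is 1/4 < 1? YES.
Since P[∪ A_i] ≤ 1/4 < 1, the complement has P[∩ A_i^c] ≥ 1 − 1/4 = 3/4 > 0, so some outcome avoids every A_i.

5·p = 1/4 ≈ 0.2500; existence CERTIFIED by the union bound.


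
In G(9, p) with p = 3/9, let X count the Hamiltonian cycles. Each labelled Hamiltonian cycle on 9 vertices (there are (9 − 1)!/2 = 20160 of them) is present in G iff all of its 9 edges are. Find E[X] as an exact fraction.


K_9 has (9 − 1)!/2 = 20160 labelled Hamiltonian cycles.
For each such Hamiltonian cycle H, let X_H = 1 if all 9 edges of H are present in G. Then P[X_H = 1] = p^{9} = (1/3)^{9} = 1/19683.
By linearity of expectation: E[X] = Σ_H E[X_H] = 20160 · p^{9} = 20160 · 1/19683 = 2240/2187.
Numerically: E[X] ≈ 1.02.

E[X] = 20160 · (1/3)^{9} = 2240/2187 ≈ 1.02.


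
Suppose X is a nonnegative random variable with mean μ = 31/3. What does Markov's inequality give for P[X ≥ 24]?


μ = E[X] = 31/3, a = 24.
Markov: P[X ≥ 24] ≤ μ/a = (31/3)/24 = 31/72.
Numerically: ≈ 0.43056.
(Since a = 24 > μ = 10.33333, the bound 31/72 is < 1 and informative.)

P[X ≥ 24] ≤ 31/72 ≈ 0.43056.


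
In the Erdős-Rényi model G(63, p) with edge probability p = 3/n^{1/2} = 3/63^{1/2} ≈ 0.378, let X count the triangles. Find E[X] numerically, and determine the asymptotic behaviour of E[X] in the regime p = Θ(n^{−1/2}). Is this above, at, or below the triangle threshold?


Number of potential triangles: C(63, 3) = 39711.
Each occurs with probability p³ ≈ (0.378)³ ≈ 5.399492e-02.
By linearity: E[X] = C(63, 3)·p³ ≈ 39711 · 5.399492e-02 ≈ 2144.1925.
Since α = 1/2 < 1, p = c/n^{1/2} ≫ 1/n is above the triangle threshold p ~ 1/n. Asymptotically E[X] ~ (c³/6)·n^{3(1−α)} = (3³/6)·n^{1.5} → ∞; triangles are abundant w.h.p.

E[X] ≈ 2144.1925; in regime p = Θ(1/n^{1/2}) E[X] diverges (above the triangle threshold p ~ 1/n).


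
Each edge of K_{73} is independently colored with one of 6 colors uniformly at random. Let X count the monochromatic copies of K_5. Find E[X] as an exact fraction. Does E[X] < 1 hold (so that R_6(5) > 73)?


E[X] = C(73, 5) · 6^{1 − 10} = 15020334 · 6^{−9} = 15020334/10077696.
As a reduced fraction: E[X] = 834463/559872 ≈ 1.490453.
Is E[X] < 1? NO.
Since E[X] ≥ 1, the first-moment bound is inconclusive at n = 73; it does NOT by itself certify R_6(5) > 73.

E[X] = 834463/559872 ≈ 1.490453; E[X] ≥ 1; first-moment method inconclusive here.


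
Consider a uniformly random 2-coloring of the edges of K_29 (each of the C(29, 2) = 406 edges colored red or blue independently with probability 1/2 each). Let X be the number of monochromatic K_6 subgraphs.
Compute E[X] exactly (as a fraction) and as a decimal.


Let X = Σ_S X_S over the C(29, 6) = 475020 subsets S of size 6, where X_S = 1 if the K_6 on S is monochromatic.
For a fixed S, the K_6 on S has C(6, 2) = 15 edges. P[all 15 edges red] = (1/2)^15, and likewise for blue, so P[monochromatic] = 2·(1/2)^15 = 2^{1 − 15} = 1/16384.
By linearity of expectation: E[X] = C(29, 6) · 2^{1 − 15} = 475020 · 1/16384 = 118755/4096.
Numerically: E[X] ≈ 28.99292.

E[X] = C(29,6)·2^(1−C(6,2)) = 118755/4096 ≈ 28.99292.


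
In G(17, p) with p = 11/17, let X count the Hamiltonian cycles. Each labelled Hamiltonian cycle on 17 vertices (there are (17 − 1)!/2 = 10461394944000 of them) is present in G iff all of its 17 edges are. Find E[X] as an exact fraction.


K_17 has (17 − 1)!/2 = 10461394944000 labelled Hamiltonian cycles.
For each such Hamiltonian cycle H, let X_H = 1 if all 17 edges of H are present in G. Then P[X_H = 1] = p^{17} = (11/17)^{17} = 505447028499293771/827240261886336764177.
Summing the indicators: E[X] = Σ_H E[X_H] = 10461394944000 · p^{17} = 10461394944000 · 505447028499293771/827240261886336764177 = 5287680988402335763510093824000/827240261886336764177.
Numerically: E[X] ≈ 6.39195e+09.

E[X] = 10461394944000 · (11/17)^{17} = 5287680988402335763510093824000/827240261886336764177 ≈ 6.39195e+09.


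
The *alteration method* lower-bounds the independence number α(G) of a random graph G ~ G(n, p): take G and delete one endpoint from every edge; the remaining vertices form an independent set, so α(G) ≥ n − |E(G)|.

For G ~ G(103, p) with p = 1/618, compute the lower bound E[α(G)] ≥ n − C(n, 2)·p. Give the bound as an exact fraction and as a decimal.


E[|E(G)|] = C(103, 2)·p = 5253 · (1/618) = 17/2.
E[α(G)] ≥ n − E[|E(G)|] = 103 − 17/2 = 189/2.
Numerically: ≈ 94.50000.
(This is only a lower bound; the true E[α(G)] may be larger.)

E[α(G)] ≥ 189/2 ≈ 94.50000.


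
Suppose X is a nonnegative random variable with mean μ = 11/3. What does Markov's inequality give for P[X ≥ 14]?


μ = E[X] = 11/3, a = 14.
Markov: P[X ≥ 14] ≤ μ/a = (11/3)/14 = 11/42.
Numerically: ≈ 0.2619.
(Since a = 14 > μ = 3.6667, the bound 11/42 is < 1 and informative.)

P[X ≥ 14] ≤ 11/42 ≈ 0.2619.


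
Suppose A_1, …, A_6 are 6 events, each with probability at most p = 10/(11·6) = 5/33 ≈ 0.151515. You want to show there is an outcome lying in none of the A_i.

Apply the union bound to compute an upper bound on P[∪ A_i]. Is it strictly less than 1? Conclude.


Union bound: P[∪_{i=1}^{6} A_i] ≤ Σ_i P[A_i] ≤ 6·p = 6·(5/33) = 10/11.
Numerically: 10/11 ≈ 0.909091.
Is 10/11 < 1? YES.
Since P[∪ A_i] ≤ 10/11 < 1, the complement has P[∩ A_i^c] ≥ 1 − 10/11 = 1/11 > 0, so some outcome avoids every A_i.

6·p = 10/11 ≈ 0.909091; existence CERTIFIED by the union bound.


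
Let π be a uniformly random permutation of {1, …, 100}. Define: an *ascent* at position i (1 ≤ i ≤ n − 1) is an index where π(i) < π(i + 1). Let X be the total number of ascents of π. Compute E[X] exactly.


Write X = Σ X_I over i = 1, …, 99, with X_I the indicator of one ascent.
There are 99 indicators.
For each fixed i, the pair (π(i), π(i+1)) is a uniformly random ordered pair of distinct values from {1, …, 100}; by symmetry P[π(i) < π(i+1)] = 1/2.
By linearity: E[X] = 99 · (1/2) = (100 − 1) · (1/2) = 99/2 ≈ 49.5000.

E[X] = 99/2 = 49.5000.


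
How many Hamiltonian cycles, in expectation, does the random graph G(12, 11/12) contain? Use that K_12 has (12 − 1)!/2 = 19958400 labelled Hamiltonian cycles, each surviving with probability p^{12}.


K_12 has (12 − 1)!/2 = 19958400 labelled Hamiltonian cycles.
For each such Hamiltonian cycle H, let X_H = 1 if all 12 edges of H are present in G. Then P[X_H = 1] = p^{12} = (11/12)^{12} = 3138428376721/8916100448256.
Summing the indicators: E[X] = Σ_H E[X_H] = 19958400 · p^{12} = 19958400 · 3138428376721/8916100448256 = 6041474625187925/859963392.
Numerically: E[X] ≈ 7.03e+06.

E[X] = 19958400 · (11/12)^{12} = 6041474625187925/859963392 ≈ 7.03e+06.


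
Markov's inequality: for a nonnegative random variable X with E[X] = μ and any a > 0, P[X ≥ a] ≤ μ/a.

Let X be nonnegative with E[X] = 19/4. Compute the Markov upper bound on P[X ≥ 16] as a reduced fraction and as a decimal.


μ = E[X] = 19/4, a = 16.
Markov: P[X ≥ 16] ≤ μ/a = (19/4)/16 = 19/64.
Numerically: ≈ 0.2969.
(Since a = 16 > μ = 4.7500, the bound 19/64 is < 1 and informative.)

P[X ≥ 16] ≤ 19/64 ≈ 0.2969.


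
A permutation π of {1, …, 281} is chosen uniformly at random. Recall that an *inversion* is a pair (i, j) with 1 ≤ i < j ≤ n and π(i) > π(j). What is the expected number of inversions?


Write X = Σ X_I over the C(281, 2) = 39340 pairs i < j, with X_I the indicator of one inversion.
There are 39340 indicators.
For each fixed pair i < j, the values π(i) and π(j) are two distinct elements of {1, …, 281} in uniformly random order; by symmetry P[π(i) > π(j)] = 1/2.
By linearity: E[X] = 39340 · (1/2) = C(281, 2) · (1/2) = 39340/2 = 19670 ≈ 19670.000.

E[X] = 19670 = 19670.000.


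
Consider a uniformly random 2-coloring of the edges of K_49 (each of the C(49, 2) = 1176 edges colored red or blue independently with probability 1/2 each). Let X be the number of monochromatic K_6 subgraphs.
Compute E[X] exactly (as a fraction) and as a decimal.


Let X = Σ_S X_S over the C(49, 6) = 13983816 subsets S of size 6, where X_S = 1 if the K_6 on S is monochromatic.
For a fixed S, the K_6 on S has C(6, 2) = 15 edges. P[all 15 edges red] = (1/2)^15, and likewise for blue, so P[monochromatic] = 2·(1/2)^15 = 2^{1 − 15} = 1/16384.
By linearity of expectation: E[X] = C(49, 6) · 2^{1 − 15} = 13983816 · 1/16384 = 1747977/2048.
Numerically: E[X] ≈ 853.50439.

E[X] = C(49,6)·2^(1−C(6,2)) = 1747977/2048 ≈ 853.50439.


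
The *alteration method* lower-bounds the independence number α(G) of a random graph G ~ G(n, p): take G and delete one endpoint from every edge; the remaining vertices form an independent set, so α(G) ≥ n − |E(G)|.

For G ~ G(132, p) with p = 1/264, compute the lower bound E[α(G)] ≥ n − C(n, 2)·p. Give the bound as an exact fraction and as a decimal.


E[|E(G)|] = C(132, 2)·p = 8646 · (1/264) = 131/4.
E[α(G)] ≥ n − E[|E(G)|] = 132 − 131/4 = 397/4.
Numerically: ≈ 99.25000.
(This is only a lower bound; the true E[α(G)] may be larger.)

E[α(G)] ≥ 397/4 ≈ 99.25000.


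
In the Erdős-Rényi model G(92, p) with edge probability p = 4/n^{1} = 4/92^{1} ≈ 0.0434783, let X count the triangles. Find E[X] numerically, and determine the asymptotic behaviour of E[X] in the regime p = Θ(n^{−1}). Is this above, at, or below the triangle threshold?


Number of potential triangles: C(92, 3) = 125580.
Each occurs with probability p³ ≈ (0.0434783)³ ≈ 8.21895291e-05.
By linearity: E[X] = C(92, 3)·p³ ≈ 125580 · 8.21895291e-05 ≈ 10.321361.
Here α = 1, so p = 4/n is exactly at the triangle threshold p ~ 1/n. Asymptotically E[X] → c³/6 = 4³/6 = 32/3 ≈ 10.666667, a bounded constant. In this regime the triangle count is asymptotically Poisson(c³/6).

E[X] ≈ 10.321361; in regime p = Θ(1/n^{1}) E[X] stays bounded (at the triangle threshold p ~ 1/n).


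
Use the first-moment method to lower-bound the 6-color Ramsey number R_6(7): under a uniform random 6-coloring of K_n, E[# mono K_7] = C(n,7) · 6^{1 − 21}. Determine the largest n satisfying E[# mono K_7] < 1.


We need C(n, 7) · 6^{1 − 21} < 1, i.e. C(n, 7) < 6^{21 − 1} = 3656158440062976.
Check values of n near the boundary:
  n = 567: C(567, 7) = 3601671315933933; 3601671315933933 < 3656158440062976? YES
  n = 568: C(568, 7) = 3646611956239704; 3646611956239704 < 3656158440062976? YES
  n = 569: C(569, 7) = 3692032389858348; 3692032389858348 < 3656158440062976? NO
The largest n with C(n, 7) < 3656158440062976 is n = 568 (where E[X] = 16882462760369/16926659444736 ≈ 0.9973889). Hence R_6(7) > 568, i.e. R_6(7) ≥ 569.

Largest n = 568; hence R_6(7) > 568.


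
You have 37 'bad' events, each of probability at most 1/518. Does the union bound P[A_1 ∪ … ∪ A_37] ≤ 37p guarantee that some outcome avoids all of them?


Union bound: P[∪_{i=1}^{37} A_i] ≤ Σ_i P[A_i] ≤ 37·p = 37·(1/518) = 1/14.
Numerically: 1/14 ≈ 0.0714286.
Is 1/14 < 1? YES.
Since P[∪ A_i] ≤ 1/14 < 1, the complement has P[∩ A_i^c] ≥ 1 − 1/14 = 13/14 > 0, so some outcome avoids every A_i.

37·p = 1/14 ≈ 0.0714286; existence CERTIFIED by the union bound.


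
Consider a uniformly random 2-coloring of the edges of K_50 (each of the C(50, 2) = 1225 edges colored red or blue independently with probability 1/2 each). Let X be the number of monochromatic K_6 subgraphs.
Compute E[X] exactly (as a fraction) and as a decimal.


Let X = Σ_S X_S over the C(50, 6) = 15890700 subsets S of size 6, where X_S = 1 if the K_6 on S is monochromatic.
For a fixed S, the K_6 on S has C(6, 2) = 15 edges. P[all 15 edges red] = (1/2)^15, and likewise for blue, so P[monochromatic] = 2·(1/2)^15 = 2^{1 − 15} = 1/16384.
By linearity of expectation: E[X] = C(50, 6) · 2^{1 − 15} = 15890700 · 1/16384 = 3972675/4096.
Numerically: E[X] ≈ 969.891357.

E[X] = C(50,6)·2^(1−C(6,2)) = 3972675/4096 ≈ 969.891357.


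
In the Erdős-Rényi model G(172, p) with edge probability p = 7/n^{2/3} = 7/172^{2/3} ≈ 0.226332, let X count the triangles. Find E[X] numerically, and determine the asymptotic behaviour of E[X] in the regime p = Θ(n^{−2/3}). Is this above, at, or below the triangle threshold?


Number of potential triangles: C(172, 3) = 833340.
Each occurs with probability p³ ≈ (0.226332)³ ≈ 1.15941049e-02.
By linearity: E[X] = C(172, 3)·p³ ≈ 833340 · 1.15941049e-02 ≈ 9661.831395.
Since α = 2/3 < 1, p = c/n^{2/3} ≫ 1/n is above the triangle threshold p ~ 1/n. Asymptotically E[X] ~ (c³/6)·n^{3(1−α)} = (7³/6)·n^{1} → ∞; triangles are abundant w.h.p.

E[X] ≈ 9661.831395; in regime p = Θ(1/n^{2/3}) E[X] diverges (above the triangle threshold p ~ 1/n).


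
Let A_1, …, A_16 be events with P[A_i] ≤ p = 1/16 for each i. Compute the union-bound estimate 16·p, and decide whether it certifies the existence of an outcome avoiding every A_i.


Union bound: P[∪_{i=1}^{16} A_i] ≤ Σ_i P[A_i] ≤ 16·p = 16·(1/16) = 1.
Numerically: 1 ≈ 1.00000.
Is 1 < 1? NO.
Since the bound 1 is ≥ 1, the union bound is uninformative here; it does NOT by itself certify existence.

16·p = 1 ≈ 1.00000; existence NOT certified by the union bound.


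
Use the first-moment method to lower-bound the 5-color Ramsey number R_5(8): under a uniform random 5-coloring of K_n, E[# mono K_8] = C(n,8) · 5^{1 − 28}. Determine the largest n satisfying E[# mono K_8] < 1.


We need C(n, 8) · 5^{1 − 28} < 1, i.e. C(n, 8) < 5^{28 − 1} = 7450580596923828125.
Check values of n near the boundary:
  n = 862: C(862, 8) = 7317951015318931845; 7317951015318931845 < 7450580596923828125? YES
  n = 863: C(863, 8) = 7386423071602617757; 7386423071602617757 < 7450580596923828125? YES
  n = 864: C(864, 8) = 7455455062926006708; 7455455062926006708 < 7450580596923828125? NO
  n = 865: C(865, 8) = 7525050909487743060; 7525050909487743060 < 7450580596923828125? NO
  n = 866: C(866, 8) = 7595214554331451620; 7595214554331451620 < 7450580596923828125? NO
The largest n with C(n, 8) < 7450580596923828125 is n = 863 (where E[X] = 7386423071602617757/7450580596923828125 ≈ 0.9914). Hence R_5(8) > 863, i.e. R_5(8) ≥ 864.

Largest n = 863; hence R_5(8) > 863.


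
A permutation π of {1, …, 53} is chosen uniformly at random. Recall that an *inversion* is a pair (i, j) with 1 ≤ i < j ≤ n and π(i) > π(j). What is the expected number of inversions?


Write X = Σ X_I over the C(53, 2) = 1378 pairs i < j, with X_I the indicator of one inversion.
There are 1378 indicators.
For each fixed pair i < j, the values π(i) and π(j) are two distinct elements of {1, …, 53} in uniformly random order; by symmetry P[π(i) > π(j)] = 1/2.
By linearity: E[X] = 1378 · (1/2) = C(53, 2) · (1/2) = 1378/2 = 689 ≈ 689.0000.

E[X] = 689 = 689.0000.


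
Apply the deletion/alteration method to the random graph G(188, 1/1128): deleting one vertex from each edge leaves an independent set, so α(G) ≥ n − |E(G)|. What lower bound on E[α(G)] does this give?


E[|E(G)|] = C(188, 2)·p = 17578 · (1/1128) = 187/12.
E[α(G)] ≥ n − E[|E(G)|] = 188 − 187/12 = 2069/12.
Numerically: ≈ 172.416667.
(This is only a lower bound; the true E[α(G)] may be larger.)

E[α(G)] ≥ 2069/12 ≈ 172.416667.


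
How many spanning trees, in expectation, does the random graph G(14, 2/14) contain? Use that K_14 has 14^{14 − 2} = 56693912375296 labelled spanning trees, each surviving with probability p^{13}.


K_14 has 14^{14 − 2} = 56693912375296 labelled spanning trees.
For each such spanning tree H, let X_H = 1 if all 13 edges of H are present in G. Then P[X_H = 1] = p^{13} = (1/7)^{13} = 1/96889010407.
Summing the indicators: E[X] = Σ_H E[X_H] = 56693912375296 · p^{13} = 56693912375296 · 1/96889010407 = 4096/7.
Numerically: E[X] ≈ 585.14.

E[X] = 56693912375296 · (1/7)^{13} = 4096/7 ≈ 585.14.


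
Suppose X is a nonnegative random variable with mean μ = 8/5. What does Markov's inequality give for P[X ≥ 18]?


μ = E[X] = 8/5, a = 18.
Markov: P[X ≥ 18] ≤ μ/a = (8/5)/18 = 4/45.
Numerically: ≈ 0.0889.
(Since a = 18 > μ = 1.6000, the bound 4/45 is < 1 and informative.)

P[X ≥ 18] ≤ 4/45 ≈ 0.0889.


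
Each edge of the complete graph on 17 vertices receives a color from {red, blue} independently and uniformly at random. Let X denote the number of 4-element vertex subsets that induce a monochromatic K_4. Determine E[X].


Let X = Σ_S X_S over the C(17, 4) = 2380 subsets S of size 4, where X_S = 1 if the K_4 on S is monochromatic.
For a fixed S, the K_4 on S has C(4, 2) = 6 edges. P[all 6 edges red] = (1/2)^6, and likewise for blue, so P[monochromatic] = 2·(1/2)^6 = 2^{1 − 6} = 1/32.
Summing: E[X] = C(17, 4) · 2^{1 − 6} = 2380 · 1/32 = 595/8.
Numerically: E[X] ≈ 74.375000.

E[X] = C(17,4)·2^(1−C(4,2)) = 595/8 ≈ 74.375000.


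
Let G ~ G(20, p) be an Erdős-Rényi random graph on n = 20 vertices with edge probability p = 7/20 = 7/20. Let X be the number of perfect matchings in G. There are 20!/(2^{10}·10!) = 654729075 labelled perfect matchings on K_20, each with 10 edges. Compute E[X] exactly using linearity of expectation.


K_20 has 20!/(2^{10}·10!) = 654729075 labelled perfect matchings.
For each such perfect matching H, let X_H = 1 if all 10 edges of H are present in G. Then P[X_H = 1] = p^{10} = (7/20)^{10} = 282475249/10240000000000.
Summing the indicators: E[X] = Σ_H E[X_H] = 654729075 · p^{10} = 654729075 · 282475249/10240000000000 = 7397790339526587/409600000000.
Numerically: E[X] ≈ 1.806e+04.

E[X] = 654729075 · (7/20)^{10} = 7397790339526587/409600000000 ≈ 1.806e+04.


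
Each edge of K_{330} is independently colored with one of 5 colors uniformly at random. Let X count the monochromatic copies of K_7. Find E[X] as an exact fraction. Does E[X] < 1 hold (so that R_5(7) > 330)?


E[X] = C(330, 7) · 5^{1 − 21} = 79313455049400 · 5^{−20} = 79313455049400/95367431640625.
As a reduced fraction: E[X] = 3172538201976/3814697265625 ≈ 0.83166.
Is E[X] < 1? YES.
Since E[X] < 1, there exists a 5-coloring of K_{330} with no monochromatic K_7; hence R_5(7) > 330.

E[X] = 3172538201976/3814697265625 ≈ 0.83166; E[X] < 1, so R_5(7) > 330.


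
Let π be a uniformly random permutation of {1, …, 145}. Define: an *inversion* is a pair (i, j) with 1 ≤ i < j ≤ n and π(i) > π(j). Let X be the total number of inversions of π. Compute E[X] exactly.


Write X = Σ X_I over the C(145, 2) = 10440 pairs i < j, with X_I the indicator of one inversion.
There are 10440 indicators.
For each fixed pair i < j, the values π(i) and π(j) are two distinct elements of {1, …, 145} in uniformly random order; by symmetry P[π(i) > π(j)] = 1/2.
By linearity: E[X] = 10440 · (1/2) = C(145, 2) · (1/2) = 10440/2 = 5220 ≈ 5220.000000.

E[X] = 5220 = 5220.000000.


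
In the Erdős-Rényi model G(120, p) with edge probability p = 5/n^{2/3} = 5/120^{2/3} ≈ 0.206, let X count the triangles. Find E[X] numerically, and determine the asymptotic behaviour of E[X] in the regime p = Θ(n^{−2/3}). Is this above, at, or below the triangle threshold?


Number of potential triangles: C(120, 3) = 280840.
Each occurs with probability p³ ≈ (0.206)³ ≈ 8.68056e-03.
By linearity: E[X] = C(120, 3)·p³ ≈ 280840 · 8.68056e-03 ≈ 2437.847.
Since α = 2/3 < 1, p = c/n^{2/3} ≫ 1/n is above the triangle threshold p ~ 1/n. Asymptotically E[X] ~ (c³/6)·n^{3(1−α)} = (5³/6)·n^{1} → ∞; triangles are abundant w.h.p.

E[X] ≈ 2437.847; in regime p = Θ(1/n^{2/3}) E[X] diverges (above the triangle threshold p ~ 1/n).


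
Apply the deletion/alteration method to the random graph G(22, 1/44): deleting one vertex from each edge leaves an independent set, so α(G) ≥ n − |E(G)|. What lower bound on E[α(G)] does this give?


E[|E(G)|] = C(22, 2)·p = 231 · (1/44) = 21/4.
E[α(G)] ≥ n − E[|E(G)|] = 22 − 21/4 = 67/4.
Numerically: ≈ 16.750000.
(This is only a lower bound; the true E[α(G)] may be larger.)

E[α(G)] ≥ 67/4 ≈ 16.750000.


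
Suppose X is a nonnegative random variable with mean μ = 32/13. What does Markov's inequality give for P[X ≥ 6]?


μ = E[X] = 32/13, a = 6.
Markov: P[X ≥ 6] ≤ μ/a = (32/13)/6 = 16/39.
Numerically: ≈ 0.410.
(Since a = 6 > μ = 2.462, the bound 16/39 is < 1 and informative.)

P[X ≥ 6] ≤ 16/39 ≈ 0.410.


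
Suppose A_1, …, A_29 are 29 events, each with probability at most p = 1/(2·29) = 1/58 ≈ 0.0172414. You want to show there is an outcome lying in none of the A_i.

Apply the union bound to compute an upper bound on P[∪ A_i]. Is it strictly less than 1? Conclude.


Union bound: P[∪_{i=1}^{29} A_i] ≤ Σ_i P[A_i] ≤ 29·p = 29·(1/58) = 1/2.
Numerically: 1/2 ≈ 0.5000000.
Is 1/2 < 1? YES.
Since P[∪ A_i] ≤ 1/2 < 1, the complement has P[∩ A_i^c] ≥ 1 − 1/2 = 1/2 > 0, so some outcome avoids every A_i.

29·p = 1/2 ≈ 0.5000000; existence CERTIFIED by the union bound.


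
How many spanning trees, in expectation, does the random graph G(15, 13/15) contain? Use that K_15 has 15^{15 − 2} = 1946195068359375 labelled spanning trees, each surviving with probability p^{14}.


K_15 has 15^{15 − 2} = 1946195068359375 labelled spanning trees.
For each such spanning tree H, let X_H = 1 if all 14 edges of H are present in G. Then P[X_H = 1] = p^{14} = (13/15)^{14} = 3937376385699289/29192926025390625.
By linearity of expectation: E[X] = Σ_H E[X_H] = 1946195068359375 · p^{14} = 1946195068359375 · 3937376385699289/29192926025390625 = 3937376385699289/15.
Numerically: E[X] ≈ 2.6249e+14.

E[X] = 1946195068359375 · (13/15)^{14} = 3937376385699289/15 ≈ 2.6249e+14.


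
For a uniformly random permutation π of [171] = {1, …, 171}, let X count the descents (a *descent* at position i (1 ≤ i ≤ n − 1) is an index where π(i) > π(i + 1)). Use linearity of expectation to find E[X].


Write X = Σ X_I over i = 1, …, 170, with X_I the indicator of one descent.
There are 170 indicators.
For each fixed i, the pair (π(i), π(i+1)) is a uniformly random ordered pair of distinct values from {1, …, 171}; by symmetry P[π(i) > π(i+1)] = 1/2.
By linearity: E[X] = 170 · (1/2) = (171 − 1) · (1/2) = 85 ≈ 85.00000.

E[X] = 85 = 85.00000.


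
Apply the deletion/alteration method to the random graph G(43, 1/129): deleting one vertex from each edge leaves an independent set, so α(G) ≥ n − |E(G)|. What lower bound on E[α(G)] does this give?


E[|E(G)|] = C(43, 2)·p = 903 · (1/129) = 7.
E[α(G)] ≥ n − E[|E(G)|] = 43 − 7 = 36.
Numerically: ≈ 36.000000.
(This is only a lower bound; the true E[α(G)] may be larger.)

E[α(G)] ≥ 36 ≈ 36.000000.


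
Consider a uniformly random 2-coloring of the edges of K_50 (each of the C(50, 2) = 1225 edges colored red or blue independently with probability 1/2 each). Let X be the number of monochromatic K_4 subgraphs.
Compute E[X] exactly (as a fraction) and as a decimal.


Let X = Σ_S X_S over the C(50, 4) = 230300 subsets S of size 4, where X_S = 1 if the K_4 on S is monochromatic.
For a fixed S, the K_4 on S has C(4, 2) = 6 edges. P[all 6 edges red] = (1/2)^6, and likewise for blue, so P[monochromatic] = 2·(1/2)^6 = 2^{1 − 6} = 1/32.
Summing: E[X] = C(50, 4) · 2^{1 − 6} = 230300 · 1/32 = 57575/8.
Numerically: E[X] ≈ 7196.875000.

E[X] = C(50,4)·2^(1−C(4,2)) = 57575/8 ≈ 7196.875000.


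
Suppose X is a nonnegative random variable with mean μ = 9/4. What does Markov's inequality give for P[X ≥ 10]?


μ = E[X] = 9/4, a = 10.
Markov: P[X ≥ 10] ≤ μ/a = (9/4)/10 = 9/40.
Numerically: ≈ 0.225.
(Since a = 10 > μ = 2.250, the bound 9/40 is < 1 and informative.)

P[X ≥ 10] ≤ 9/40 ≈ 0.225.


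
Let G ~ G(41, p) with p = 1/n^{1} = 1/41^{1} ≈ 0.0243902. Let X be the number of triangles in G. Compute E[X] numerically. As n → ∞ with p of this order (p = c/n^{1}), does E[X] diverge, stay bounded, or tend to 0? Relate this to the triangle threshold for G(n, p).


Number of potential triangles: C(41, 3) = 10660.
Each occurs with probability p³ ≈ (0.0243902)³ ≈ 1.45093658e-05.
By linearity: E[X] = C(41, 3)·p³ ≈ 10660 · 1.45093658e-05 ≈ 0.154670.
Here α = 1, so p = 1/n is exactly at the triangle threshold p ~ 1/n. Asymptotically E[X] → c³/6 = 1³/6 = 1/6 ≈ 0.166667, a bounded constant. In this regime the triangle count is asymptotically Poisson(c³/6).

E[X] ≈ 0.154670; in regime p = Θ(1/n^{1}) E[X] stays bounded (at the triangle threshold p ~ 1/n).


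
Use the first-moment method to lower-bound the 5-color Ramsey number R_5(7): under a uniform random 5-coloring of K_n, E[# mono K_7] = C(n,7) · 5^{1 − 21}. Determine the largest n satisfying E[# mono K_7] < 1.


We need C(n, 7) · 5^{1 − 21} < 1, i.e. C(n, 7) < 5^{21 − 1} = 95367431640625.
Check values of n near the boundary:
  n = 337: C(337, 7) = 91989916924632; 91989916924632 < 95367431640625? YES
  n = 338: C(338, 7) = 93935323022736; 93935323022736 < 95367431640625? YES
  n = 339: C(339, 7) = 95915887062372; 95915887062372 < 95367431640625? NO
  n = 340: C(340, 7) = 97932136940560; 97932136940560 < 95367431640625? NO
The largest n with C(n, 7) < 95367431640625 is n = 338 (where E[X] = 93935323022736/95367431640625 ≈ 0.984983). Hence R_5(7) > 338, i.e. R_5(7) ≥ 339.

Largest n = 338; hence R_5(7) > 338.


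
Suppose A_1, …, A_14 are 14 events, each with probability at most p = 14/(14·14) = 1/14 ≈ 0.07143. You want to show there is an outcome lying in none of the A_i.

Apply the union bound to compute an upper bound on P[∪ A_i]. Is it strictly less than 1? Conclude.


Union bound: P[∪_{i=1}^{14} A_i] ≤ Σ_i P[A_i] ≤ 14·p = 14·(1/14) = 1.
Numerically: 1 ≈ 1.00000.
Is 1 < 1? NO.
Since the bound 1 is ≥ 1, the union bound is uninformative here; it does NOT by itself certify existence.

14·p = 1 ≈ 1.00000; existence NOT certified by the union bound.


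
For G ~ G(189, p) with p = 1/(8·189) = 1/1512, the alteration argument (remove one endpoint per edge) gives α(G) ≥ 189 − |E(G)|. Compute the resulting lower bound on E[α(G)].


E[|E(G)|] = C(189, 2)·p = 17766 · (1/1512) = 47/4.
E[α(G)] ≥ n − E[|E(G)|] = 189 − 47/4 = 709/4.
Numerically: ≈ 177.2500.
(This is only a lower bound; the true E[α(G)] may be larger.)

E[α(G)] ≥ 709/4 ≈ 177.2500.


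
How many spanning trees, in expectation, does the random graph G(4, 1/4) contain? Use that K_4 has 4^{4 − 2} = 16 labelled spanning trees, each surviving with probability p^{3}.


K_4 has 4^{4 − 2} = 16 labelled spanning trees.
For each such spanning tree H, let X_H = 1 if all 3 edges of H are present in G. Then P[X_H = 1] = p^{3} = (1/4)^{3} = 1/64.
Summing the indicators: E[X] = Σ_H E[X_H] = 16 · p^{3} = 16 · 1/64 = 1/4.
Numerically: E[X] ≈ 0.25.

E[X] = 16 · (1/4)^{3} = 1/4 ≈ 0.25.


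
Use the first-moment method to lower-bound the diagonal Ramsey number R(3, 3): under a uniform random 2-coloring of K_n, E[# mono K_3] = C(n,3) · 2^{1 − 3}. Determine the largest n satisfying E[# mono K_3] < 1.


We need C(n, 3) · 2^{1 − 3} < 1, i.e. C(n, 3) < 2^{3 − 1} = 4.
Check values of n near the boundary:
  n = 3: C(3, 3) = 1; 1 < 4? YES
  n = 4: C(4, 3) = 4; 4 < 4? NO
The largest n with C(n, 3) < 4 is n = 3 (where E[X] = 1/4 ≈ 0.25000). Hence R(3, 3) > 3, i.e. R(3, 3) ≥ 4.

Largest n = 3; hence R(3, 3) > 3.


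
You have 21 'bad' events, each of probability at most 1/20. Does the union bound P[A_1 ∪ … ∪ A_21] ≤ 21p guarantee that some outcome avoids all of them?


Union bound: P[∪_{i=1}^{21} A_i] ≤ Σ_i P[A_i] ≤ 21·p = 21·(1/20) = 21/20.
Numerically: 21/20 ≈ 1.050000.
Is 21/20 < 1? NO.
Since the bound 21/20 is ≥ 1, the union bound is uninformative here; it does NOT by itself certify existence.

21·p = 21/20 ≈ 1.050000; existence NOT certified by the union bound.


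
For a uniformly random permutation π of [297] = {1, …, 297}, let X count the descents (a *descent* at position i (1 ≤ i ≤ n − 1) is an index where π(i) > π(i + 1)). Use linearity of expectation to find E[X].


Write X = Σ X_I over i = 1, …, 296, with X_I the indicator of one descent.
There are 296 indicators.
For each fixed i, the pair (π(i), π(i+1)) is a uniformly random ordered pair of distinct values from {1, …, 297}; by symmetry P[π(i) > π(i+1)] = 1/2.
By linearity: E[X] = 296 · (1/2) = (297 − 1) · (1/2) = 148 ≈ 148.00000.

E[X] = 148 = 148.00000.


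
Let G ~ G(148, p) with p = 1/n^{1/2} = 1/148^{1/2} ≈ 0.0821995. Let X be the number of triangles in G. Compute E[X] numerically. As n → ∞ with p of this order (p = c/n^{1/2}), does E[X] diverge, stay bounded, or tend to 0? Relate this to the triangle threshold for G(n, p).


Number of potential triangles: C(148, 3) = 529396.
Each occurs with probability p³ ≈ (0.0821995)³ ≈ 5.55401984e-04.
By linearity: E[X] = C(148, 3)·p³ ≈ 529396 · 5.55401984e-04 ≈ 294.027589.
Since α = 1/2 < 1, p = c/n^{1/2} ≫ 1/n is above the triangle threshold p ~ 1/n. Asymptotically E[X] ~ (c³/6)·n^{3(1−α)} = (1³/6)·n^{1.5} → ∞; triangles are abundant w.h.p.

E[X] ≈ 294.027589; in regime p = Θ(1/n^{1/2}) E[X] diverges (above the triangle threshold p ~ 1/n).


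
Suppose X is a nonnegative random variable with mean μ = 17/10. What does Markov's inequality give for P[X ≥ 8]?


μ = E[X] = 17/10, a = 8.
Markov: P[X ≥ 8] ≤ μ/a = (17/10)/8 = 17/80.
Numerically: ≈ 0.2125.
(Since a = 8 > μ = 1.7000, the bound 17/80 is < 1 and informative.)

P[X ≥ 8] ≤ 17/80 ≈ 0.2125.


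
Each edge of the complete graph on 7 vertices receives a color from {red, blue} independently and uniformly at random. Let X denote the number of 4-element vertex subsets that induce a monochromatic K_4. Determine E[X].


Let X = Σ_S X_S over the C(7, 4) = 35 subsets S of size 4, where X_S = 1 if the K_4 on S is monochromatic.
For a fixed S, the K_4 on S has C(4, 2) = 6 edges. P[all 6 edges red] = (1/2)^6, and likewise for blue, so P[monochromatic] = 2·(1/2)^6 = 2^{1 − 6} = 1/32.
By linearity: E[X] = C(7, 4) · 2^{1 − 6} = 35 · 1/32 = 35/32.
Numerically: E[X] ≈ 1.09375.

E[X] = C(7,4)·2^(1−C(4,2)) = 35/32 ≈ 1.09375.
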